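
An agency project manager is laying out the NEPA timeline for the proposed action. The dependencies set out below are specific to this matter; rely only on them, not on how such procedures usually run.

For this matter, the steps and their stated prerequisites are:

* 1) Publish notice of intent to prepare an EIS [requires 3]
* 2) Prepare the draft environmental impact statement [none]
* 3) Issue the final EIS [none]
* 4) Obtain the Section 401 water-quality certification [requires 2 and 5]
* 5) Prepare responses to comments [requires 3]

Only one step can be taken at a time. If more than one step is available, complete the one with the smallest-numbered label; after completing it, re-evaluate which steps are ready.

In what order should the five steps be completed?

2 3 1 5 4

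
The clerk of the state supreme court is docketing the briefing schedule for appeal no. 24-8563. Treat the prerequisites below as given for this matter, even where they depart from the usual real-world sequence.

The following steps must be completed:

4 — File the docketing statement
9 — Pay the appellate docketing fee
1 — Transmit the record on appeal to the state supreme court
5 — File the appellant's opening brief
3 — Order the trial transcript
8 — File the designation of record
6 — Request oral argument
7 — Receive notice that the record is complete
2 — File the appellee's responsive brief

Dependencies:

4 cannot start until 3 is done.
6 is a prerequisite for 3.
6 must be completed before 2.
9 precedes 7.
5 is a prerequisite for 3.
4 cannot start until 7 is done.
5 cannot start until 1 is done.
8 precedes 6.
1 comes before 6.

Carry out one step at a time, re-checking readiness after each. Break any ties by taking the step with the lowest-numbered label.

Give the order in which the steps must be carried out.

1, 8 and 9 have no prerequisites; 1 has the earlier label, so 1 is first.
Now 5, 8 and 9 have their prerequisites met. 5 has the earlier label, so 5 next.
8 and 9 are both available; 8 has the earlier label → 8.
6 and 9 are both available; 6 has the earlier label → 6.
Now 2, 3 and 9 have their prerequisites met. 2 has the earlier label, so 2 next.
Ready: 3 and 9. 3 has the earlier label → 3.
Next only 9 has its prerequisites met → 9.
Next only 7 has its prerequisites met → 7.
Next only 4 has its prerequisites met → 4.

1 → 5 → 8 → 6 → 2 → 3 → 9 → 7 → 4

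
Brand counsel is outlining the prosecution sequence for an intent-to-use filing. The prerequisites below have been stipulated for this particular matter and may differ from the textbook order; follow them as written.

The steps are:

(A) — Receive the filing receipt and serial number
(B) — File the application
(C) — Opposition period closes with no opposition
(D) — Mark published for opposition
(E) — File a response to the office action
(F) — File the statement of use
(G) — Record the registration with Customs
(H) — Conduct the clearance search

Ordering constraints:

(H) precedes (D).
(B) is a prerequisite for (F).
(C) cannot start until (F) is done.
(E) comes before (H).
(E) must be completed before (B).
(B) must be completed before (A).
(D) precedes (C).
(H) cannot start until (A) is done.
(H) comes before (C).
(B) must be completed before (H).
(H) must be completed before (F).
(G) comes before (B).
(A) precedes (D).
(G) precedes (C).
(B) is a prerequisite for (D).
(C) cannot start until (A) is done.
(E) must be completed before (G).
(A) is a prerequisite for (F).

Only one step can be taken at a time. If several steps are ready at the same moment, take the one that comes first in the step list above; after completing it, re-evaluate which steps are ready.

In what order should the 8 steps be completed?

(E) is the only step with nothing outstanding, so it goes first.
(G) needed (E), now all done → (G).
That leaves (B) as the only ready step → (B).
(A) is the only step now ready → (A).
(H) needed (A), (B) and (E), now all done → (H).
Ready: (D) and (F). (D) is listed earlier → (D).
(F) needed (A), (B) and (H), now all done → (F).
(C) needed (A), (D), (F), (G) and (H), now all done → (C).

(E) → (G) → (B) → (A) → (H) → (D) → (F) → (C)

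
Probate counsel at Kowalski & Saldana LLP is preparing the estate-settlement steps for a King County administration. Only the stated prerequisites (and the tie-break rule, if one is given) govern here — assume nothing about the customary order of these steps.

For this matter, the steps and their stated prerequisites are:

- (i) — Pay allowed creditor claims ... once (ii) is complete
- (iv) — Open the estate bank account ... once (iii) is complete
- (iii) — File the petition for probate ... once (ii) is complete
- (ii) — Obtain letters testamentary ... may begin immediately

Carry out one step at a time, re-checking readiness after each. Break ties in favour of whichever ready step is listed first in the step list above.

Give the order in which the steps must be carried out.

(ii) has no prerequisites → (ii) first.
(i) and (iii) are both available; (i) is listed earlier → (i).
(iii) needed (ii), now all done → (iii).
Next only (iv) has its prerequisites met → (iv).

(ii), (i), (iii), (iv)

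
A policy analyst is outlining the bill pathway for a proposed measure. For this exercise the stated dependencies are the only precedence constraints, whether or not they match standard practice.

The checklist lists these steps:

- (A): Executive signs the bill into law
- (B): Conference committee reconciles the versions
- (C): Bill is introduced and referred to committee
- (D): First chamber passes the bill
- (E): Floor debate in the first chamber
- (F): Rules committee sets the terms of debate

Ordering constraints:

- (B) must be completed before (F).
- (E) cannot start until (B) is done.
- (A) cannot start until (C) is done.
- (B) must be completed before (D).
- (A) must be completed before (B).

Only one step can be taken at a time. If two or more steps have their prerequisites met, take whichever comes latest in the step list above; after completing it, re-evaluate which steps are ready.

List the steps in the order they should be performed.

(C) has no prerequisites → (C) first.
Next only (A) has its prerequisites met → (A).
Next only (B) has its prerequisites met → (B).
(F), (E) and (D) are all available; (F) is listed later → (F).
Now (E) and (D) have their prerequisites met. (E) is listed later, so (E) next.
Next only (D) has its prerequisites met → (D).

(C) (A) (B) (F) (E) (D)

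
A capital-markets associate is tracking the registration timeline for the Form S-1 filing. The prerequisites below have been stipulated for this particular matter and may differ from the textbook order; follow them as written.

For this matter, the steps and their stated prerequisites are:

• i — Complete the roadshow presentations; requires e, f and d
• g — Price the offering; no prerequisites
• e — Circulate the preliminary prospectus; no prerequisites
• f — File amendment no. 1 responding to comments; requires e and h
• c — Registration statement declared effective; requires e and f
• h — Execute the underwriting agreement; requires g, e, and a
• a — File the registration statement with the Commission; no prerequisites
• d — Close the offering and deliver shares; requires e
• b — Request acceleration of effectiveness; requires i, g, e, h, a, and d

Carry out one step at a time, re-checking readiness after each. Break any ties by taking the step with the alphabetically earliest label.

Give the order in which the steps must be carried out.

a, e and g have no prerequisites; a has the earlier label, so a is first.
Ready: e and g. e has the earlier label → e.
Now d and g have their prerequisites met. d has the earlier label, so d next.
Next only g has its prerequisites met → g.
That leaves h as the only ready step → h.
That leaves f as the only ready step → f.
Ready: c and i. c has the earlier label → c.
i is the only step now ready → i.
That leaves b as the only ready step → b.

a e d g h f c i b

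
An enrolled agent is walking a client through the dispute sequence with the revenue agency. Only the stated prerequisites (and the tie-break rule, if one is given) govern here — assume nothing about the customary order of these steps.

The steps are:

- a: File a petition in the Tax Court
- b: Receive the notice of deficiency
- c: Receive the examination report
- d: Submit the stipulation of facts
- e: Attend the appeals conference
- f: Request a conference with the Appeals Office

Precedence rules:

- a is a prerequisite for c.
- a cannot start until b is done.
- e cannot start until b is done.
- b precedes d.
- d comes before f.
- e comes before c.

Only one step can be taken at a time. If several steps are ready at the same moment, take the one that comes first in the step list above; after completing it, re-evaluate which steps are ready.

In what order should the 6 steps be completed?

b a d e c f

b has no prerequisites → b first.
Now a, d and e have their prerequisites met. a is listed earlier, so a next.
Now d and e have their prerequisites met. d is listed earlier, so d next.
f now also ready, so the ready set is {e, f}; e is listed earlier → e.
c now also ready, so the ready set is {c, f}; c is listed earlier → c.
f is the only step now ready → f.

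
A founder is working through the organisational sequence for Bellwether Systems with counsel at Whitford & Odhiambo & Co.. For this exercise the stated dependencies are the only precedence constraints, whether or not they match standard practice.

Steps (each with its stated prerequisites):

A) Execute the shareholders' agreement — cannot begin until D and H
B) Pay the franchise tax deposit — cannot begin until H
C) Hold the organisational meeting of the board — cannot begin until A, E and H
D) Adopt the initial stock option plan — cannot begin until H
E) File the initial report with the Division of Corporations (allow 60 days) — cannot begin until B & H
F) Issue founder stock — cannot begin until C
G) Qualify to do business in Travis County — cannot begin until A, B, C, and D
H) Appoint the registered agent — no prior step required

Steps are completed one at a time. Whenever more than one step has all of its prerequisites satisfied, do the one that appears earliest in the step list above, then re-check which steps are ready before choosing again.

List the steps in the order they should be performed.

H is the only step with nothing outstanding, so it goes first.
Now B and D have their prerequisites met. B is listed earlier, so B next.
E now also ready, so the ready set is {D, E}; D is listed earlier → D.
A and E are both available; A is listed earlier → A.
E is the only step now ready → E.
C needed A, E and H, now all done → C.
Now F and G have their prerequisites met. F is listed earlier, so F next.
Next only G has its prerequisites met → G.

H → B → D → A → E → C → F → G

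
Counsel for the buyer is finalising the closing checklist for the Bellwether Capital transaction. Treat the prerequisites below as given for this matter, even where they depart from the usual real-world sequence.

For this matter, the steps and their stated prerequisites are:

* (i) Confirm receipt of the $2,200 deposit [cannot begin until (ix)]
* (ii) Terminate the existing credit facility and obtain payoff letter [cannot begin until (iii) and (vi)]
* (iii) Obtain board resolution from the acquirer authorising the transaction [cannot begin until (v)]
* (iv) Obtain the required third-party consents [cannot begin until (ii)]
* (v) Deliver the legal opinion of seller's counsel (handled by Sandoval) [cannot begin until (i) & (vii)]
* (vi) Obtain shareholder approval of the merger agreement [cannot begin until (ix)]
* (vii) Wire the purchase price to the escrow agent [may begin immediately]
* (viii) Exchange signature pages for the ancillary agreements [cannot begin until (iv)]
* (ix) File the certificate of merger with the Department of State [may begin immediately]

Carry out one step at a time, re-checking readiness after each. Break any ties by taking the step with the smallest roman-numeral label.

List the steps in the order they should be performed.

(vii) and (ix) have no prerequisites; (vii) has the earlier label, so (vii) is first.
(ix) is the only step now ready → (ix).
(i) and (vi) are both available; (i) has the earlier label → (i).
Ready: (v) and (vi). (v) has the earlier label → (v).
Ready: (iii) and (vi). (iii) has the earlier label → (iii).
Next only (vi) has its prerequisites met → (vi).
Next only (ii) has its prerequisites met → (ii).
(iv) is the only step now ready → (iv).
Next only (viii) has its prerequisites met → (viii).

(vii), (ix), (i), (v), (iii), (vi), (ii), (iv), (viii)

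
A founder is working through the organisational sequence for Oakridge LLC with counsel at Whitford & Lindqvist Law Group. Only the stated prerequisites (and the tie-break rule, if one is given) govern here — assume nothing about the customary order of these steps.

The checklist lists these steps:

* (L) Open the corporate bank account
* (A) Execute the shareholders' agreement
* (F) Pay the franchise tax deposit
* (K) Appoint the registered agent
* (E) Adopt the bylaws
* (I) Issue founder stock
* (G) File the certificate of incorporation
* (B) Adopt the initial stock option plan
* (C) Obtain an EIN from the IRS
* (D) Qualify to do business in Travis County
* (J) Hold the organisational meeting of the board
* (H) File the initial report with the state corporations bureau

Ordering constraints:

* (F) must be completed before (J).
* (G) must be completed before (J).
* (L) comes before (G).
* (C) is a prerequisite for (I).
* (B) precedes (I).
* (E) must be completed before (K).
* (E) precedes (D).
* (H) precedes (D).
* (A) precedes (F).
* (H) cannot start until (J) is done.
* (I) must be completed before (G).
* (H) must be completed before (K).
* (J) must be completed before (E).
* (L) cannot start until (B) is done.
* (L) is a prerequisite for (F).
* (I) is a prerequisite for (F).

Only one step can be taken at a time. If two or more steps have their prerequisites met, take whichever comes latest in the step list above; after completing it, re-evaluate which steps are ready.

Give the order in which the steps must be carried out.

(C), (B), (I), (A), (L), (G), (F), (J), (H), (E), (D), (K)

(C), (B) and (A) have no prerequisites; (C) is listed later, so (C) is first.
Ready: (B) and (A). (B) is listed later → (B).
(I) and (L) now also ready, so the ready set is {(I), (A), (L)}; (I) is listed later → (I).
Now (A) and (L) have their prerequisites met. (A) is listed later, so (A) next.
(L) needed (B), now all done → (L).
Now (G) and (F) have their prerequisites met. (G) is listed later, so (G) next.
(F) needed (I), (A) and (L), now all done → (F).
(J) is the only step now ready → (J).
Now (H) and (E) have their prerequisites met. (H) is listed later, so (H) next.
That leaves (E) as the only ready step → (E).
Now (D) and (K) have their prerequisites met. (D) is listed later, so (D) next.
Next only (K) has its prerequisites met → (K).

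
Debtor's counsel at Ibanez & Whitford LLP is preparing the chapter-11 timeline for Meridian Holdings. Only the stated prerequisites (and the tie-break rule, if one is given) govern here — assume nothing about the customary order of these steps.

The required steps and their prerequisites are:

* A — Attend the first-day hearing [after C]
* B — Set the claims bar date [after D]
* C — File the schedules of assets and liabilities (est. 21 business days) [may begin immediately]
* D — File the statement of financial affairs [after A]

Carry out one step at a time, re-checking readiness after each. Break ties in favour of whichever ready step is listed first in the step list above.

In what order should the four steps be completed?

C is the only step with nothing outstanding, so it goes first.
That leaves A as the only ready step → A.
D needed A, now all done → D.
B needed D, now all done → B.

C A D B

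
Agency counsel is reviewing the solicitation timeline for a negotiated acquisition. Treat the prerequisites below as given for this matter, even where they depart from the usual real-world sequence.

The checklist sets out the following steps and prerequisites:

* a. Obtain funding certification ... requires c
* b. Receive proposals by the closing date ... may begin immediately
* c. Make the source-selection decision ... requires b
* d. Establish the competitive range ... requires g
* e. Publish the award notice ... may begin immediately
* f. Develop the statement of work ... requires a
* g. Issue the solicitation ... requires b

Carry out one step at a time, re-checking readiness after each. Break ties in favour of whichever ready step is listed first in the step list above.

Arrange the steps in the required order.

b c a e f g d

b and e have no prerequisites; b is listed earlier, so b is first.
c and g now also ready, so the ready set is {c, e, g}; c is listed earlier → c.
a now also ready, so the ready set is {a, e, g}; a is listed earlier → a.
Ready: e, f and g. e is listed earlier → e.
Ready: f and g. f is listed earlier → f.
g needed b, now all done → g.
d is the only step now ready → d.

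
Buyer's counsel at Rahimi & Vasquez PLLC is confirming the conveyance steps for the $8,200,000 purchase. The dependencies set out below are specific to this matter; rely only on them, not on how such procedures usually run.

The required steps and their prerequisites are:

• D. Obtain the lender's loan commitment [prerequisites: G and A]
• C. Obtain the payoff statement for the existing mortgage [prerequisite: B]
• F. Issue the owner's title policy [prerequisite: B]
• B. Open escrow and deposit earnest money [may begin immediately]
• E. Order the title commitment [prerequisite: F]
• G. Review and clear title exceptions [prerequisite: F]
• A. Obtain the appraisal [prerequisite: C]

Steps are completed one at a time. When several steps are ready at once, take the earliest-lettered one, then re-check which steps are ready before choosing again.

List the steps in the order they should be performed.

Only B has no prerequisites, so it is first.
Now C and F have their prerequisites met. C has the earlier label, so C next.
Now A and F have their prerequisites met. A has the earlier label, so A next.
Next only F has its prerequisites met → F.
Ready: E and G. E has the earlier label → E.
G needed F, now all done → G.
Next only D has its prerequisites met → D.

B C A F E G D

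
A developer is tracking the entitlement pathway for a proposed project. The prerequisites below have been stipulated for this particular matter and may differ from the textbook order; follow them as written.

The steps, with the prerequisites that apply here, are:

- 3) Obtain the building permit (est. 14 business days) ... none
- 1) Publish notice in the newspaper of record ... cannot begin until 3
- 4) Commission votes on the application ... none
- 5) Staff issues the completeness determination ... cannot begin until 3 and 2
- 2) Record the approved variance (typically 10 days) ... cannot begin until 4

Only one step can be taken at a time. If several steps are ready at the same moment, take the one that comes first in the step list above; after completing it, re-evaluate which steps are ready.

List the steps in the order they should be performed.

3 → 1 → 4 → 2 → 5

3 and 4 have no prerequisites; 3 is listed earlier, so 3 is first.
1 now also ready, so the ready set is {1, 4}; 1 is listed earlier → 1.
That leaves 4 as the only ready step → 4.
That leaves 2 as the only ready step → 2.
5 needed 3 and 2, now all done → 5.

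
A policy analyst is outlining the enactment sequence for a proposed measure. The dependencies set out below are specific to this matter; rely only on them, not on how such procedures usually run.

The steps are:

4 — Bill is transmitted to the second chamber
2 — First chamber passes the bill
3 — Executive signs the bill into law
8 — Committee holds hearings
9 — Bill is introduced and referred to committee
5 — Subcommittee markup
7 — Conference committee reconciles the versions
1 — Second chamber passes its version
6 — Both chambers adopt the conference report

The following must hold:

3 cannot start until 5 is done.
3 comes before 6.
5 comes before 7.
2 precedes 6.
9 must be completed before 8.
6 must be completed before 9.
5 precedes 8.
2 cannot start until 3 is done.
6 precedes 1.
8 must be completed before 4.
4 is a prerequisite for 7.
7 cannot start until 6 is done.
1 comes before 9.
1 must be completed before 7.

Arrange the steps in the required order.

5, 3, 2, 6, 1, 9, 8, 4, 7

Only 5 has no prerequisites, so it is first.
That leaves 3 as the only ready step → 3.
2 needed 3, now all done → 2.
6 needed 2 and 3, now all done → 6.
1 needed 6, now all done → 1.
Next only 9 has its prerequisites met → 9.
Next only 8 has its prerequisites met → 8.
4 needed 8, now all done → 4.
7 is the only step now ready → 7.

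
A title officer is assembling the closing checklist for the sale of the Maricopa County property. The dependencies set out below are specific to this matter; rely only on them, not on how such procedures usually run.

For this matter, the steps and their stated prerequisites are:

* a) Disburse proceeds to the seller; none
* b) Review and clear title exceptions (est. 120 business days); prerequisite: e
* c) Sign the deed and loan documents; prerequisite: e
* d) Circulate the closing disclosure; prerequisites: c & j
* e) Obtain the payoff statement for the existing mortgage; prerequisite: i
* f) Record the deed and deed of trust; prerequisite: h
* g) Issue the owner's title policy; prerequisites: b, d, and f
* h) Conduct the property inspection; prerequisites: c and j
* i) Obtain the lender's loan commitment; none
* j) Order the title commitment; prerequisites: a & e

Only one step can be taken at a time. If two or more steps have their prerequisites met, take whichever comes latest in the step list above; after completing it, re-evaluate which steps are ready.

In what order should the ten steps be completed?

i → e → c → b → a → j → h → f → d → g

i and a have no prerequisites; i is listed later, so i is first.
Now e and a have their prerequisites met. e is listed later, so e next.
c and b now also ready, so the ready set is {c, b, a}; c is listed later → c.
Ready: b and a. b is listed later → b.
That leaves a as the only ready step → a.
j needed e and a, now all done → j.
Ready: h and d. h is listed later → h.
f now also ready, so the ready set is {f, d}; f is listed later → f.
d needed j and c, now all done → d.
g is the only step now ready → g.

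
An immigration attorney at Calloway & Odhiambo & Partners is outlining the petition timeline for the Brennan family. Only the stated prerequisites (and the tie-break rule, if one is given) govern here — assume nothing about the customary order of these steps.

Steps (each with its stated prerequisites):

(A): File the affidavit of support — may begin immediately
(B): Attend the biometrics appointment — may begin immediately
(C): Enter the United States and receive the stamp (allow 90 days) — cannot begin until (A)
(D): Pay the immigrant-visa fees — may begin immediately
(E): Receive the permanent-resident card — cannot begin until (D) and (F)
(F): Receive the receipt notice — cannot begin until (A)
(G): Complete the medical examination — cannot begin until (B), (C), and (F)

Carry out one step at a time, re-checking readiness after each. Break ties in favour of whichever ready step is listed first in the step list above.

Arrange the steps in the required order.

(A), (B), (C), (D), (F), (E), (G)

(A), (B) and (D) have no prerequisites; (A) is listed earlier, so (A) is first.
(C) and (F) now also ready, so the ready set is {(B), (C), (D), (F)}; (B) is listed earlier → (B).
(C), (D) and (F) are all available; (C) is listed earlier → (C).
Now (D) and (F) have their prerequisites met. (D) is listed earlier, so (D) next.
(F) is the only step now ready → (F).
Now (E) and (G) have their prerequisites met. (E) is listed earlier, so (E) next.
(G) needed (B), (C) and (F), now all done → (G).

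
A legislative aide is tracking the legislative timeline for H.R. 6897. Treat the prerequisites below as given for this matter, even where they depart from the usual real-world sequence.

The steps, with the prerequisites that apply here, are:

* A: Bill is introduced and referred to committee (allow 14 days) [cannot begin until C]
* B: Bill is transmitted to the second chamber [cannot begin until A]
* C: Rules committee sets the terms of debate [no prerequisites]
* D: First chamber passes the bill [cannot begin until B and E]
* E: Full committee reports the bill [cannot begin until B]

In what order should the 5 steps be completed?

C A B E D

C is the only step with nothing outstanding, so it goes first.
Next only A has its prerequisites met → A.
B needed A, now all done → B.
E needed B, now all done → E.
That leaves D as the only ready step → D.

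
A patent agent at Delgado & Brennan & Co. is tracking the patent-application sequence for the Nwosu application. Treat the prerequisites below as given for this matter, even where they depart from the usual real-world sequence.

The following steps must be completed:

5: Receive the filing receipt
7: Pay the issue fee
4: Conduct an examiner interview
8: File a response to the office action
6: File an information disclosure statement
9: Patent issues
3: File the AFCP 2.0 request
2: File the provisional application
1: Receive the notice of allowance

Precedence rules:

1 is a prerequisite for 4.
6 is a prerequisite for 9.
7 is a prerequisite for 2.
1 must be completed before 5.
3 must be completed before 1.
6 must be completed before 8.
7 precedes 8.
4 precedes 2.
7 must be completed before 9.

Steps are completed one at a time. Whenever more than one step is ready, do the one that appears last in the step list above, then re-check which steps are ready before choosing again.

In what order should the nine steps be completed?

3 1 6 4 7 2 9 8 5

3, 6 and 7 have no prerequisites; 3 is listed later, so 3 is first.
Ready: 1, 6 and 7. 1 is listed later → 1.
Ready: 6, 4, 7 and 5. 6 is listed later → 6.
Ready: 4, 7 and 5. 4 is listed later → 4.
Now 7 and 5 have their prerequisites met. 7 is listed later, so 7 next.
Now 2, 9, 8 and 5 have their prerequisites met. 2 is listed later, so 2 next.
9, 8 and 5 are all available; 9 is listed later → 9.
8 and 5 are both available; 8 is listed later → 8.
5 is the only step now ready → 5.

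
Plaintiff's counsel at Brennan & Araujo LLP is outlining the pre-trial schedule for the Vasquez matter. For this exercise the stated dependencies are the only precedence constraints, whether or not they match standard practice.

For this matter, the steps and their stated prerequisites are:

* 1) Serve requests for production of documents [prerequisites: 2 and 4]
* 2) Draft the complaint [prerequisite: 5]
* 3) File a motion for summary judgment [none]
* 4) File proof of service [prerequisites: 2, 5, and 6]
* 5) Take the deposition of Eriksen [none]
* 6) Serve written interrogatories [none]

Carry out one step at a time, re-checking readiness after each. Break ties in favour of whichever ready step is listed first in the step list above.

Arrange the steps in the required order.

3, 5 and 6 have no prerequisites; 3 is listed earlier, so 3 is first.
5 and 6 are both available; 5 is listed earlier → 5.
2 now also ready, so the ready set is {2, 6}; 2 is listed earlier → 2.
That leaves 6 as the only ready step → 6.
4 is the only step now ready → 4.
Next only 1 has its prerequisites met → 1.

3, 5, 2, 6, 4, 1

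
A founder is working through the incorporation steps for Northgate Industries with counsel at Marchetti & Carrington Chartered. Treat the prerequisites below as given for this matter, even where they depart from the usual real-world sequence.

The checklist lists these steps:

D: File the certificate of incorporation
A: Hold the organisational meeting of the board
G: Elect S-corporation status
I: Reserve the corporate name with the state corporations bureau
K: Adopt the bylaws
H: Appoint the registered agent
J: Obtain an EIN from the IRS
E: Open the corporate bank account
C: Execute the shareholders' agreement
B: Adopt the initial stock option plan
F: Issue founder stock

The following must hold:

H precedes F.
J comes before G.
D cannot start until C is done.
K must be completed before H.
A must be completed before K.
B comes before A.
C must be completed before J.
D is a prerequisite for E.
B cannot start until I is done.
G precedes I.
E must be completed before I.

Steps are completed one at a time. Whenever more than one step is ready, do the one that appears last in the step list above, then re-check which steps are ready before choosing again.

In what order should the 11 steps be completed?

C → J → G → D → E → I → B → A → K → H → F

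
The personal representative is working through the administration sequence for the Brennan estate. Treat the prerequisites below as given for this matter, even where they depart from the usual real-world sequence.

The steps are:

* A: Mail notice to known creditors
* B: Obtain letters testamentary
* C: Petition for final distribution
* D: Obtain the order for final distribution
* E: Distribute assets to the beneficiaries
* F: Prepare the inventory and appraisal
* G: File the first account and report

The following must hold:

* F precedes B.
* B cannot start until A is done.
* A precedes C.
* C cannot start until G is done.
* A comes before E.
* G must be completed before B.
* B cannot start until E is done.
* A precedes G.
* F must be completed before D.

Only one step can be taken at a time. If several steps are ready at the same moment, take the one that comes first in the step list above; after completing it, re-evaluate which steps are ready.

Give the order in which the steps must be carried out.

Nothing is required for A and F. A is listed earlier → A first.
Ready: E, F and G. E is listed earlier → E.
F and G are both available; F is listed earlier → F.
D now also ready, so the ready set is {D, G}; D is listed earlier → D.
G needed A, now all done → G.
B and C are both available; B is listed earlier → B.
That leaves C as the only ready step → C.

A E F D G B C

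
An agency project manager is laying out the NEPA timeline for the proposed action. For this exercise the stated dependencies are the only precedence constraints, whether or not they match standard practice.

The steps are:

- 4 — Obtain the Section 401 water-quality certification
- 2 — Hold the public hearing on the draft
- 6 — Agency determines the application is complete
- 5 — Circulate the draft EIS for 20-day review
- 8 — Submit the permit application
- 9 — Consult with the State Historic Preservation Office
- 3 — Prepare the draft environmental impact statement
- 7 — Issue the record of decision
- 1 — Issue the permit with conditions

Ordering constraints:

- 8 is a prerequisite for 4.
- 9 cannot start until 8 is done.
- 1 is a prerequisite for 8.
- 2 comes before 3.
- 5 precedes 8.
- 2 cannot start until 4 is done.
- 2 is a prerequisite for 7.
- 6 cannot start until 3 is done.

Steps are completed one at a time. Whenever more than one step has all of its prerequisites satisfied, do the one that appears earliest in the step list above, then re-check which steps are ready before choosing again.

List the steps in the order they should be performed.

Nothing is required for 5 and 1. 5 is listed earlier → 5 first.
Next only 1 has its prerequisites met → 1.
That leaves 8 as the only ready step → 8.
Ready: 4 and 9. 4 is listed earlier → 4.
2 and 9 are both available; 2 is listed earlier → 2.
Now 9, 3 and 7 have their prerequisites met. 9 is listed earlier, so 9 next.
3 and 7 are both available; 3 is listed earlier → 3.
6 now also ready, so the ready set is {6, 7}; 6 is listed earlier → 6.
7 needed 2, now all done → 7.

5 → 1 → 8 → 4 → 2 → 9 → 3 → 6 → 7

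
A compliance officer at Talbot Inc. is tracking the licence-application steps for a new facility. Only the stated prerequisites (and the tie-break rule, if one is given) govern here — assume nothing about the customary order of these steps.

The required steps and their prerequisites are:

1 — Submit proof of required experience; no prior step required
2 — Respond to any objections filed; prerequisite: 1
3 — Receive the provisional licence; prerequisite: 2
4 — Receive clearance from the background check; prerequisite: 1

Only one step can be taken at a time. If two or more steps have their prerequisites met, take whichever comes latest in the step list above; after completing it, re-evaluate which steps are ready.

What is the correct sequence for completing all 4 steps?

Only 1 has no prerequisites, so it is first.
Ready: 4 and 2. 4 is listed later → 4.
2 needed 1, now all done → 2.
3 is the only step now ready → 3.

1 → 4 → 2 → 3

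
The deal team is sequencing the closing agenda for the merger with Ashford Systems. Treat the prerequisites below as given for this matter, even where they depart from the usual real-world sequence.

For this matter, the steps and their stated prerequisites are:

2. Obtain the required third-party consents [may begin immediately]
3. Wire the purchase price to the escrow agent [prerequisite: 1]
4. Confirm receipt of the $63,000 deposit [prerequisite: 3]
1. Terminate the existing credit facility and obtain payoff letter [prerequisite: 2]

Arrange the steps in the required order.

2 1 3 4

Only 2 has no prerequisites, so it is first.
1 is the only step now ready → 1.
3 needed 1, now all done → 3.
4 is the only step now ready → 4.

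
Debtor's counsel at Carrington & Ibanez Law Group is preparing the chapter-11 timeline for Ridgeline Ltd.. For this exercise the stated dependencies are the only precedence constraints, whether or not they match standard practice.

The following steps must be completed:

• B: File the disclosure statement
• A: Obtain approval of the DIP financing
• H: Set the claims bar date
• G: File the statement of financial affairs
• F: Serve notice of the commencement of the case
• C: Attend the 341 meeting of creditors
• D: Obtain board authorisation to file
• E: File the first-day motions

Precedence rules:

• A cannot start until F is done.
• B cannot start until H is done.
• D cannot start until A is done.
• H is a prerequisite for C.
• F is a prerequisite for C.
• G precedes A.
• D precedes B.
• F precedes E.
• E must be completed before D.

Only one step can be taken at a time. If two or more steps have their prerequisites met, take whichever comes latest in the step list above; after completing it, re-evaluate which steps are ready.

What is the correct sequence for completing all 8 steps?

F E G H C A D B

Nothing is required for F, G and H. F is listed later → F first.
E now also ready, so the ready set is {E, G, H}; E is listed later → E.
Now G and H have their prerequisites met. G is listed later, so G next.
A now also ready, so the ready set is {H, A}; H is listed later → H.
C and A are both available; C is listed later → C.
That leaves A as the only ready step → A.
Next only D has its prerequisites met → D.
B is the only step now ready → B.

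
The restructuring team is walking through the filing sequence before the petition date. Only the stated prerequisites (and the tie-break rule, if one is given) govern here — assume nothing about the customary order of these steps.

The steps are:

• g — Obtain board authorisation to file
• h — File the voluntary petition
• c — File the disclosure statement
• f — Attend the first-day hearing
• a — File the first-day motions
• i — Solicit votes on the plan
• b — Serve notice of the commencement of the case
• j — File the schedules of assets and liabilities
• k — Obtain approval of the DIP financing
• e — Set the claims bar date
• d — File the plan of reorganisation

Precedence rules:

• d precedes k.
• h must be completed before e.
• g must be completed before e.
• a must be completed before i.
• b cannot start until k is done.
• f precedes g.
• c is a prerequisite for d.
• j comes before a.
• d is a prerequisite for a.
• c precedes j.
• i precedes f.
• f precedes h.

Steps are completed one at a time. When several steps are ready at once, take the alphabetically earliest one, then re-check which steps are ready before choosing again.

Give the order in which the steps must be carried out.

c, d, j, a, i, f, g, h, e, k, b

c has no prerequisites → c first.
Ready: d and j. d has the earlier label → d.
k now also ready, so the ready set is {j, k}; j has the earlier label → j.
a now also ready, so the ready set is {a, k}; a has the earlier label → a.
Now i and k have their prerequisites met. i has the earlier label, so i next.
f now also ready, so the ready set is {f, k}; f has the earlier label → f.
g and h now also ready, so the ready set is {g, h, k}; g has the earlier label → g.
h and k are both available; h has the earlier label → h.
Ready: e and k. e has the earlier label → e.
Next only k has its prerequisites met → k.
b needed k, now all done → b.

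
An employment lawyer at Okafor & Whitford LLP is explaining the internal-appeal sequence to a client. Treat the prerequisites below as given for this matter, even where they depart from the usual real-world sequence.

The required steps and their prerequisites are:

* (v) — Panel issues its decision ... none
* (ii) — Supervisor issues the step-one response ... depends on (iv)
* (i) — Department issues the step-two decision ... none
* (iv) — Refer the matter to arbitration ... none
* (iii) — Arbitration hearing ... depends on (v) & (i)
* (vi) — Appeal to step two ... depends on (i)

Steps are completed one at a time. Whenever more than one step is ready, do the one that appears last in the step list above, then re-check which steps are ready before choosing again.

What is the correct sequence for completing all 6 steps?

(iv) → (i) → (vi) → (ii) → (v) → (iii)

(iv), (i) and (v) have no prerequisites; (iv) is listed later, so (iv) is first.
Ready: (i), (ii) and (v). (i) is listed later → (i).
(vi), (ii) and (v) are all available; (vi) is listed later → (vi).
Ready: (ii) and (v). (ii) is listed later → (ii).
Next only (v) has its prerequisites met → (v).
(iii) needed (i) and (v), now all done → (iii).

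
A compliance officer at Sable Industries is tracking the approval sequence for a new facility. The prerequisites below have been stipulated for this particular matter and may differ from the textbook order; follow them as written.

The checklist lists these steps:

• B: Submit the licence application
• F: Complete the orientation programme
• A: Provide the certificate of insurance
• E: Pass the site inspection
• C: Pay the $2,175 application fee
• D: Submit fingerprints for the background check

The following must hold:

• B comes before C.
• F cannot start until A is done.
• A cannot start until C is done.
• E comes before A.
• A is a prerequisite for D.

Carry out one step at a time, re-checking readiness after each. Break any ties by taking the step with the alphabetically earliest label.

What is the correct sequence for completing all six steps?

B and E have no prerequisites; B has the earlier label, so B is first.
C now also ready, so the ready set is {C, E}; C has the earlier label → C.
E is the only step now ready → E.
A is the only step now ready → A.
Now D and F have their prerequisites met. D has the earlier label, so D next.
F needed A, now all done → F.

B → C → E → A → D → F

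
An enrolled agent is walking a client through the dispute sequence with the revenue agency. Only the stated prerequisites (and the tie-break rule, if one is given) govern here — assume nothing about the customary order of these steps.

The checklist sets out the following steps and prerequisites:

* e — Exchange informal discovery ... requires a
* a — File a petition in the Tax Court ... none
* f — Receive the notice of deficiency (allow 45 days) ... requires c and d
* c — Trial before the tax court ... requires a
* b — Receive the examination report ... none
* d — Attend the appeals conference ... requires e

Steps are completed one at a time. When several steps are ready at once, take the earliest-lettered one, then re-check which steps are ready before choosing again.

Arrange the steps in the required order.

a b c e d f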